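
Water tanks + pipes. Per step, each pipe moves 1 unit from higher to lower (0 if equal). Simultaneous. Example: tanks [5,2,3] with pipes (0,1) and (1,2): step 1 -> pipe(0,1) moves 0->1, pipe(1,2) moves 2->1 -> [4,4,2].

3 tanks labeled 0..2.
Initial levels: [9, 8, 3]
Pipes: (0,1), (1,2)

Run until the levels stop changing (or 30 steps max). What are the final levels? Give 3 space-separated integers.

Step 1: flows [0->1,1->2] -> levels [8 8 4]
Step 2: flows [0=1,1->2] -> levels [8 7 5]
Step 3: flows [0->1,1->2] -> levels [7 7 6]
Step 4: flows [0=1,1->2] -> levels [7 6 7]
Step 5: flows [0->1,2->1] -> levels [6 8 6]
Step 6: flows [1->0,1->2] -> levels [7 6 7]
  -> period-2 cycle: step 6 state = step 4 state; never stabilizes
  -> state at step 30: (30-4) mod 2 = 0, same as step 4 -> [7 6 7]

Answer: 7 6 7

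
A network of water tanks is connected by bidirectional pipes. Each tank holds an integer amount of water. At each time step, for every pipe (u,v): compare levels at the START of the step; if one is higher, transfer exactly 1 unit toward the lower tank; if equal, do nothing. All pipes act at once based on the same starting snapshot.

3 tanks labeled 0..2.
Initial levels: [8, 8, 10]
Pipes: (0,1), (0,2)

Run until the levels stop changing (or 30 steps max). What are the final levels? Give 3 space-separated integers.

Step 1: flows [0=1,2->0] -> levels [9 8 9]
Step 2: flows [0->1,0=2] -> levels [8 9 9]
Step 3: flows [1->0,2->0] -> levels [10 8 8]
Step 4: flows [0->1,0->2] -> levels [8 9 9]
  -> period-2 cycle: step 4 state = step 2 state; never stabilizes
  -> state at step 30: (30-2) mod 2 = 0, same as step 2 -> [8 9 9]

Answer: 8 9 9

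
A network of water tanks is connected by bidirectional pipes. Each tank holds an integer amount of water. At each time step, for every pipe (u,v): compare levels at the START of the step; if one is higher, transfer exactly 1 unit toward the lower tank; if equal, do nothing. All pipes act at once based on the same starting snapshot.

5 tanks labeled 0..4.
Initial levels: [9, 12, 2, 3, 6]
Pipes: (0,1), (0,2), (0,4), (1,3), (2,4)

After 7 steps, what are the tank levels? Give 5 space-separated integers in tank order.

Answer: 5 7 7 6 7

Derivation:
Step 1: flows [1->0,0->2,0->4,1->3,4->2] -> levels [8 10 4 4 6]
Step 2: flows [1->0,0->2,0->4,1->3,4->2] -> levels [7 8 6 5 6]
Step 3: flows [1->0,0->2,0->4,1->3,2=4] -> levels [6 6 7 6 7]
Step 4: flows [0=1,2->0,4->0,1=3,2=4] -> levels [8 6 6 6 6]
Step 5: flows [0->1,0->2,0->4,1=3,2=4] -> levels [5 7 7 6 7]
Step 6: flows [1->0,2->0,4->0,1->3,2=4] -> levels [8 5 6 7 6]
Step 7: flows [0->1,0->2,0->4,3->1,2=4] -> levels [5 7 7 6 7]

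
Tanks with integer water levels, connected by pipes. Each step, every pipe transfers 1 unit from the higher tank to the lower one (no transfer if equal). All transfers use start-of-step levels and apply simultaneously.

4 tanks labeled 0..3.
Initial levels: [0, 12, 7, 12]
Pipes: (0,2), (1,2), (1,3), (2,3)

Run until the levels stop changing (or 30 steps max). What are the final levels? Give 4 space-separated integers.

Answer: 6 8 9 8

Derivation:
Step 1: flows [2->0,1->2,1=3,3->2] -> levels [1 11 8 11]
Step 2: flows [2->0,1->2,1=3,3->2] -> levels [2 10 9 10]
Step 3: flows [2->0,1->2,1=3,3->2] -> levels [3 9 10 9]
Step 4: flows [2->0,2->1,1=3,2->3] -> levels [4 10 7 10]
Step 5: flows [2->0,1->2,1=3,3->2] -> levels [5 9 8 9]
Step 6: flows [2->0,1->2,1=3,3->2] -> levels [6 8 9 8]
Step 7: flows [2->0,2->1,1=3,2->3] -> levels [7 9 6 9]
Step 8: flows [0->2,1->2,1=3,3->2] -> levels [6 8 9 8]
  -> period-2 cycle: step 8 state = step 6 state; never stabilizes
  -> state at step 30: (30-6) mod 2 = 0, same as step 6 -> [6 8 9 8]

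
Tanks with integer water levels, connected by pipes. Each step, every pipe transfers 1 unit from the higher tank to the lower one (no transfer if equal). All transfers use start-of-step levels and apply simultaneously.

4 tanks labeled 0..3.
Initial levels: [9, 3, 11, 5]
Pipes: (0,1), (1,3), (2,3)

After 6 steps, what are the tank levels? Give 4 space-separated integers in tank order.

Answer: 7 6 7 8

Derivation:
Step 1: flows [0->1,3->1,2->3] -> levels [8 5 10 5]
Step 2: flows [0->1,1=3,2->3] -> levels [7 6 9 6]
Step 3: flows [0->1,1=3,2->3] -> levels [6 7 8 7]
Step 4: flows [1->0,1=3,2->3] -> levels [7 6 7 8]
Step 5: flows [0->1,3->1,3->2] -> levels [6 8 8 6]
Step 6: flows [1->0,1->3,2->3] -> levels [7 6 7 8]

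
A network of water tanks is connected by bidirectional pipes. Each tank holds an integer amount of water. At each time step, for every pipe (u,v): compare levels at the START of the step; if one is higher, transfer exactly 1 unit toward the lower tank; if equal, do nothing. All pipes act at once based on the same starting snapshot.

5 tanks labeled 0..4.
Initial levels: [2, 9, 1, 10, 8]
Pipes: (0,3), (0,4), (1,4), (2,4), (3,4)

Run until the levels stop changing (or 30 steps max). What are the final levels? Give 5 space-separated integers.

Answer: 6 7 6 7 4

Derivation:
Step 1: flows [3->0,4->0,1->4,4->2,3->4] -> levels [4 8 2 8 8]
Step 2: flows [3->0,4->0,1=4,4->2,3=4] -> levels [6 8 3 7 6]
Step 3: flows [3->0,0=4,1->4,4->2,3->4] -> levels [7 7 4 5 7]
Step 4: flows [0->3,0=4,1=4,4->2,4->3] -> levels [6 7 5 7 5]
Step 5: flows [3->0,0->4,1->4,2=4,3->4] -> levels [6 6 5 5 8]
Step 6: flows [0->3,4->0,4->1,4->2,4->3] -> levels [6 7 6 7 4]
Step 7: flows [3->0,0->4,1->4,2->4,3->4] -> levels [6 6 5 5 8]
  -> period-2 cycle: step 7 state = step 5 state; never stabilizes
  -> state at step 30: (30-5) mod 2 = 1, same as step 6 -> [6 7 6 7 4]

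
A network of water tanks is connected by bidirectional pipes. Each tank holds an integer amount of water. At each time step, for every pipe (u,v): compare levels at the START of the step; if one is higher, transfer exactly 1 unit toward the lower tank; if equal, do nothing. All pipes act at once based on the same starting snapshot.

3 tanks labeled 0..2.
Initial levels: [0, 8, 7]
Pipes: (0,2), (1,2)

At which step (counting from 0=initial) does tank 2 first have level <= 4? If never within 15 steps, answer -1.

Answer: -1

Derivation:
Step 1: flows [2->0,1->2] -> levels [1 7 7]
Step 2: flows [2->0,1=2] -> levels [2 7 6]
Step 3: flows [2->0,1->2] -> levels [3 6 6]
Step 4: flows [2->0,1=2] -> levels [4 6 5]
Step 5: flows [2->0,1->2] -> levels [5 5 5]
Step 6: flows [0=2,1=2] -> levels [5 5 5]
  -> stable; tank 2 stays at 5 > 4
Tank 2 never reaches <=4 within 15 steps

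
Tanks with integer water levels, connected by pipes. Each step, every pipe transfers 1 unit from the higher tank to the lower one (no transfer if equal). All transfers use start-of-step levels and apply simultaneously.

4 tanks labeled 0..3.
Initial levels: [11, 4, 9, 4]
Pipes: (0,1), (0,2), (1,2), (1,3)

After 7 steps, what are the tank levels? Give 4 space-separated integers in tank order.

Answer: 7 8 7 6

Derivation:
Step 1: flows [0->1,0->2,2->1,1=3] -> levels [9 6 9 4]
Step 2: flows [0->1,0=2,2->1,1->3] -> levels [8 7 8 5]
Step 3: flows [0->1,0=2,2->1,1->3] -> levels [7 8 7 6]
Step 4: flows [1->0,0=2,1->2,1->3] -> levels [8 5 8 7]
Step 5: flows [0->1,0=2,2->1,3->1] -> levels [7 8 7 6]
  -> period-2 cycle: step 5 state = step 3 state
  -> state at step 7: (7-3) mod 2 = 0, same as step 3 -> [7 8 7 6]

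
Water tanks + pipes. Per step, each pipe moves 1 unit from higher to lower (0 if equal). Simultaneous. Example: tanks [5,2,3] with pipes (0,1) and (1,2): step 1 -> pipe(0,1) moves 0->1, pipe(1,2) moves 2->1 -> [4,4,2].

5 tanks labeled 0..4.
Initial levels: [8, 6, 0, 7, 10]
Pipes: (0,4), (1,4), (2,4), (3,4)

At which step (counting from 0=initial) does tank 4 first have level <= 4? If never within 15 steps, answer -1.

Answer: 7

Derivation:
Step 1: flows [4->0,4->1,4->2,4->3] -> levels [9 7 1 8 6]
Step 2: flows [0->4,1->4,4->2,3->4] -> levels [8 6 2 7 8]
Step 3: flows [0=4,4->1,4->2,4->3] -> levels [8 7 3 8 5]
Step 4: flows [0->4,1->4,4->2,3->4] -> levels [7 6 4 7 7]
Step 5: flows [0=4,4->1,4->2,3=4] -> levels [7 7 5 7 5]
Step 6: flows [0->4,1->4,2=4,3->4] -> levels [6 6 5 6 8]
Step 7: flows [4->0,4->1,4->2,4->3] -> levels [7 7 6 7 4]
Tank 4 first reaches <=4 at step 7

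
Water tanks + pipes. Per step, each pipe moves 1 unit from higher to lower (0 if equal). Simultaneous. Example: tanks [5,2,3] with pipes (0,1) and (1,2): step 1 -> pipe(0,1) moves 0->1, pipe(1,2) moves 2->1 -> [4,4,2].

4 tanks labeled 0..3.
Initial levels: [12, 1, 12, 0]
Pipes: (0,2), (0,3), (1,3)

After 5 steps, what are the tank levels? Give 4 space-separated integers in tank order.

Step 1: flows [0=2,0->3,1->3] -> levels [11 0 12 2]
Step 2: flows [2->0,0->3,3->1] -> levels [11 1 11 2]
Step 3: flows [0=2,0->3,3->1] -> levels [10 2 11 2]
Step 4: flows [2->0,0->3,1=3] -> levels [10 2 10 3]
Step 5: flows [0=2,0->3,3->1] -> levels [9 3 10 3]

Answer: 9 3 10 3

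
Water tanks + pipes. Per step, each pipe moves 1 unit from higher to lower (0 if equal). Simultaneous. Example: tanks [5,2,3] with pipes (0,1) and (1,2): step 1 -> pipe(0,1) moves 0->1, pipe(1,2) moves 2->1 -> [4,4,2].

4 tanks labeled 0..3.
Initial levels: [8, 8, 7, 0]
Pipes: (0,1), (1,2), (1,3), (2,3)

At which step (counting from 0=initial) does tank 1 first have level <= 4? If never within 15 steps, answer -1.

Answer: 5

Derivation:
Step 1: flows [0=1,1->2,1->3,2->3] -> levels [8 6 7 2]
Step 2: flows [0->1,2->1,1->3,2->3] -> levels [7 7 5 4]
Step 3: flows [0=1,1->2,1->3,2->3] -> levels [7 5 5 6]
Step 4: flows [0->1,1=2,3->1,3->2] -> levels [6 7 6 4]
Step 5: flows [1->0,1->2,1->3,2->3] -> levels [7 4 6 6]
Tank 1 first reaches <=4 at step 5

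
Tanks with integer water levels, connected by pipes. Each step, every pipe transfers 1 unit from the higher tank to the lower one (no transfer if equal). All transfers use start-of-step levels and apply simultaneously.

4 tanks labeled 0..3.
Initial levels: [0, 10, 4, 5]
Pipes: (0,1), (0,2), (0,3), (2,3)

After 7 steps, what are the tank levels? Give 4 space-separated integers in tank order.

Answer: 4 5 5 5

Derivation:
Step 1: flows [1->0,2->0,3->0,3->2] -> levels [3 9 4 3]
Step 2: flows [1->0,2->0,0=3,2->3] -> levels [5 8 2 4]
Step 3: flows [1->0,0->2,0->3,3->2] -> levels [4 7 4 4]
Step 4: flows [1->0,0=2,0=3,2=3] -> levels [5 6 4 4]
Step 5: flows [1->0,0->2,0->3,2=3] -> levels [4 5 5 5]
Step 6: flows [1->0,2->0,3->0,2=3] -> levels [7 4 4 4]
Step 7: flows [0->1,0->2,0->3,2=3] -> levels [4 5 5 5]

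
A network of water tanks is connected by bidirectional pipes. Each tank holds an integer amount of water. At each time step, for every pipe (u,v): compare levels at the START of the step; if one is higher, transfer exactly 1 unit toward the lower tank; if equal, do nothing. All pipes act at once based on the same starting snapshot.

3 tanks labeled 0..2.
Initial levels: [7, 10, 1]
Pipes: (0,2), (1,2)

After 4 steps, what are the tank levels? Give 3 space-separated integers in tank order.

Step 1: flows [0->2,1->2] -> levels [6 9 3]
Step 2: flows [0->2,1->2] -> levels [5 8 5]
Step 3: flows [0=2,1->2] -> levels [5 7 6]
Step 4: flows [2->0,1->2] -> levels [6 6 6]

Answer: 6 6 6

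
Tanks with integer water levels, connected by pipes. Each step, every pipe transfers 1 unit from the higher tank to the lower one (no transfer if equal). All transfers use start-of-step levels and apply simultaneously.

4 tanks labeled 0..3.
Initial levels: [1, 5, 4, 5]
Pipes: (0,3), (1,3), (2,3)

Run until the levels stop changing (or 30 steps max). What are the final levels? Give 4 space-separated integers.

Answer: 3 3 3 6

Derivation:
Step 1: flows [3->0,1=3,3->2] -> levels [2 5 5 3]
Step 2: flows [3->0,1->3,2->3] -> levels [3 4 4 4]
Step 3: flows [3->0,1=3,2=3] -> levels [4 4 4 3]
Step 4: flows [0->3,1->3,2->3] -> levels [3 3 3 6]
Step 5: flows [3->0,3->1,3->2] -> levels [4 4 4 3]
  -> period-2 cycle: step 5 state = step 3 state; never stabilizes
  -> state at step 30: (30-3) mod 2 = 1, same as step 4 -> [3 3 3 6]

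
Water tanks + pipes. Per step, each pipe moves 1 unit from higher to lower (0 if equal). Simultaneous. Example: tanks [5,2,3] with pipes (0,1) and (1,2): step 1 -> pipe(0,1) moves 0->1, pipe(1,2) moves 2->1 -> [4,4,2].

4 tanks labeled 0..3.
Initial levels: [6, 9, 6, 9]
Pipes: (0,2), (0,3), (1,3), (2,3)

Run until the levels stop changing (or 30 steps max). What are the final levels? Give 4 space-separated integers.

Answer: 7 7 7 9

Derivation:
Step 1: flows [0=2,3->0,1=3,3->2] -> levels [7 9 7 7]
Step 2: flows [0=2,0=3,1->3,2=3] -> levels [7 8 7 8]
Step 3: flows [0=2,3->0,1=3,3->2] -> levels [8 8 8 6]
Step 4: flows [0=2,0->3,1->3,2->3] -> levels [7 7 7 9]
Step 5: flows [0=2,3->0,3->1,3->2] -> levels [8 8 8 6]
  -> period-2 cycle: step 5 state = step 3 state; never stabilizes
  -> state at step 30: (30-3) mod 2 = 1, same as step 4 -> [7 7 7 9]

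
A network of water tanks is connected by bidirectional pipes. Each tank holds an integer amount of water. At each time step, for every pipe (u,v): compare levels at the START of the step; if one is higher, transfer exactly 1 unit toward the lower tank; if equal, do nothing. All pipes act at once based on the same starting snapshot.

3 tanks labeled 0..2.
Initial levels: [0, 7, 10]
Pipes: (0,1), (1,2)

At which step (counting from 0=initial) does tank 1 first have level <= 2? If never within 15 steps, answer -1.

Answer: -1

Derivation:
Step 1: flows [1->0,2->1] -> levels [1 7 9]
Step 2: flows [1->0,2->1] -> levels [2 7 8]
Step 3: flows [1->0,2->1] -> levels [3 7 7]
Step 4: flows [1->0,1=2] -> levels [4 6 7]
Step 5: flows [1->0,2->1] -> levels [5 6 6]
Step 6: flows [1->0,1=2] -> levels [6 5 6]
Step 7: flows [0->1,2->1] -> levels [5 7 5]
Step 8: flows [1->0,1->2] -> levels [6 5 6]
  -> period-2 cycle (repeats step 6); tank 1 never drops to <=2
Tank 1 never reaches <=2 within 15 steps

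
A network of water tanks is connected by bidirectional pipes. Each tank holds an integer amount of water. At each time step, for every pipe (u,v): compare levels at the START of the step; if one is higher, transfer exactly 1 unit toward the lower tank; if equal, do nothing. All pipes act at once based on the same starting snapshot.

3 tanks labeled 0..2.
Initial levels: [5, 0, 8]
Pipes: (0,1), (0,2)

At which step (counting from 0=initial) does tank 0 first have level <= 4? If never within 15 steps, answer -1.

Step 1: flows [0->1,2->0] -> levels [5 1 7]
Step 2: flows [0->1,2->0] -> levels [5 2 6]
Step 3: flows [0->1,2->0] -> levels [5 3 5]
Step 4: flows [0->1,0=2] -> levels [4 4 5]
Tank 0 first reaches <=4 at step 4

Answer: 4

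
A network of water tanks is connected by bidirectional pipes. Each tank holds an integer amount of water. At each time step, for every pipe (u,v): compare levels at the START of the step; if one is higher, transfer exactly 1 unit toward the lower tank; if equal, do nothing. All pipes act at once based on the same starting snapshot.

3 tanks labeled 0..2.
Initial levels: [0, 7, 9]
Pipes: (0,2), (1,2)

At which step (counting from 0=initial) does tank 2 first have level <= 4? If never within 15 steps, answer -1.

Answer: 7

Derivation:
Step 1: flows [2->0,2->1] -> levels [1 8 7]
Step 2: flows [2->0,1->2] -> levels [2 7 7]
Step 3: flows [2->0,1=2] -> levels [3 7 6]
Step 4: flows [2->0,1->2] -> levels [4 6 6]
Step 5: flows [2->0,1=2] -> levels [5 6 5]
Step 6: flows [0=2,1->2] -> levels [5 5 6]
Step 7: flows [2->0,2->1] -> levels [6 6 4]
Tank 2 first reaches <=4 at step 7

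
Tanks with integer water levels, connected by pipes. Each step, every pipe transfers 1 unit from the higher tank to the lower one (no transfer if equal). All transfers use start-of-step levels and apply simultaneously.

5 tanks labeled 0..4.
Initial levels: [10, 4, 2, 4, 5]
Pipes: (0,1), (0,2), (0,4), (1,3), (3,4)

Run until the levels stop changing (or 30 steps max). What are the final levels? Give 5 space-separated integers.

Step 1: flows [0->1,0->2,0->4,1=3,4->3] -> levels [7 5 3 5 5]
Step 2: flows [0->1,0->2,0->4,1=3,3=4] -> levels [4 6 4 5 6]
Step 3: flows [1->0,0=2,4->0,1->3,4->3] -> levels [6 4 4 7 4]
Step 4: flows [0->1,0->2,0->4,3->1,3->4] -> levels [3 6 5 5 6]
Step 5: flows [1->0,2->0,4->0,1->3,4->3] -> levels [6 4 4 7 4]
  -> period-2 cycle: step 5 state = step 3 state; never stabilizes
  -> state at step 30: (30-3) mod 2 = 1, same as step 4 -> [3 6 5 5 6]

Answer: 3 6 5 5 6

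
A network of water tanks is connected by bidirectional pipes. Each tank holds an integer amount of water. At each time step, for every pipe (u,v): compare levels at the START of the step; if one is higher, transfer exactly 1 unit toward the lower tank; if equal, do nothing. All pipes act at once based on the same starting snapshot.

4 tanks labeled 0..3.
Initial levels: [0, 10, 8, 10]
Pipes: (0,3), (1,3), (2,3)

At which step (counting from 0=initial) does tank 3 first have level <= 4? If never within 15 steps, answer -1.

Answer: -1

Derivation:
Step 1: flows [3->0,1=3,3->2] -> levels [1 10 9 8]
Step 2: flows [3->0,1->3,2->3] -> levels [2 9 8 9]
Step 3: flows [3->0,1=3,3->2] -> levels [3 9 9 7]
Step 4: flows [3->0,1->3,2->3] -> levels [4 8 8 8]
Step 5: flows [3->0,1=3,2=3] -> levels [5 8 8 7]
Step 6: flows [3->0,1->3,2->3] -> levels [6 7 7 8]
Step 7: flows [3->0,3->1,3->2] -> levels [7 8 8 5]
Step 8: flows [0->3,1->3,2->3] -> levels [6 7 7 8]
  -> period-2 cycle (repeats step 6); tank 3 never drops to <=4
Tank 3 never reaches <=4 within 15 steps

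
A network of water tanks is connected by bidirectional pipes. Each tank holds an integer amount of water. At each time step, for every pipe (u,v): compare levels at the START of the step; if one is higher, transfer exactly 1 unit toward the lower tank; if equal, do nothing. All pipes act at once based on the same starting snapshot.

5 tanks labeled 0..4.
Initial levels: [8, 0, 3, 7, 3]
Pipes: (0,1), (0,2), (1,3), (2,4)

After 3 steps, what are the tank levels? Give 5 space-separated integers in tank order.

Step 1: flows [0->1,0->2,3->1,2=4] -> levels [6 2 4 6 3]
Step 2: flows [0->1,0->2,3->1,2->4] -> levels [4 4 4 5 4]
Step 3: flows [0=1,0=2,3->1,2=4] -> levels [4 5 4 4 4]

Answer: 4 5 4 4 4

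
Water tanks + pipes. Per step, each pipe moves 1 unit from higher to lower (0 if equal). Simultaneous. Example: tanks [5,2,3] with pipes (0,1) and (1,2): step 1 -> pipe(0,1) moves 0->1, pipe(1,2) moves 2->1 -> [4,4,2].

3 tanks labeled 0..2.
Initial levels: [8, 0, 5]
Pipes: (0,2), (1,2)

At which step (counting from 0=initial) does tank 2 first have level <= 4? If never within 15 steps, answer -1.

Step 1: flows [0->2,2->1] -> levels [7 1 5]
Step 2: flows [0->2,2->1] -> levels [6 2 5]
Step 3: flows [0->2,2->1] -> levels [5 3 5]
Step 4: flows [0=2,2->1] -> levels [5 4 4]
Tank 2 first reaches <=4 at step 4

Answer: 4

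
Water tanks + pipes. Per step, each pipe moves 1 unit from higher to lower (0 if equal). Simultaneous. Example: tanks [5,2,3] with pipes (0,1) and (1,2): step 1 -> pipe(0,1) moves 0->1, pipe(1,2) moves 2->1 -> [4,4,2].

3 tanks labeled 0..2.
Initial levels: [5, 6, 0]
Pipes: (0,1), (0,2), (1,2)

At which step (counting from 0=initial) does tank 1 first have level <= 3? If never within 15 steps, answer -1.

Step 1: flows [1->0,0->2,1->2] -> levels [5 4 2]
Step 2: flows [0->1,0->2,1->2] -> levels [3 4 4]
Step 3: flows [1->0,2->0,1=2] -> levels [5 3 3]
Tank 1 first reaches <=3 at step 3

Answer: 3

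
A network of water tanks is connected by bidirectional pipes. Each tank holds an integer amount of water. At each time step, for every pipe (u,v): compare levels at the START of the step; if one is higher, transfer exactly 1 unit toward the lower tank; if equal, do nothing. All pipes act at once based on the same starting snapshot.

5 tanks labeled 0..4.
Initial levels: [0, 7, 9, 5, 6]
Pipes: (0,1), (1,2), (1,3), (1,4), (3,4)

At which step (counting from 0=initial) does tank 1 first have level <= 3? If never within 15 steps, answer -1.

Answer: -1

Derivation:
Step 1: flows [1->0,2->1,1->3,1->4,4->3] -> levels [1 5 8 7 6]
Step 2: flows [1->0,2->1,3->1,4->1,3->4] -> levels [2 7 7 5 6]
Step 3: flows [1->0,1=2,1->3,1->4,4->3] -> levels [3 4 7 7 6]
Step 4: flows [1->0,2->1,3->1,4->1,3->4] -> levels [4 6 6 5 6]
Step 5: flows [1->0,1=2,1->3,1=4,4->3] -> levels [5 4 6 7 5]
Step 6: flows [0->1,2->1,3->1,4->1,3->4] -> levels [4 8 5 5 5]
Step 7: flows [1->0,1->2,1->3,1->4,3=4] -> levels [5 4 6 6 6]
Step 8: flows [0->1,2->1,3->1,4->1,3=4] -> levels [4 8 5 5 5]
  -> period-2 cycle (repeats step 6); tank 1 never drops to <=3
Tank 1 never reaches <=3 within 15 steps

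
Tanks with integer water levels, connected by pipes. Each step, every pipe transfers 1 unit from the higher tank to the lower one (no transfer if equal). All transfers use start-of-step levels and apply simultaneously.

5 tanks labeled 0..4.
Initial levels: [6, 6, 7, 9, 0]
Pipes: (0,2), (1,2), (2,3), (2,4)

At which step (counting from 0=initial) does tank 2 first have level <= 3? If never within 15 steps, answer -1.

Answer: -1

Derivation:
Step 1: flows [2->0,2->1,3->2,2->4] -> levels [7 7 5 8 1]
Step 2: flows [0->2,1->2,3->2,2->4] -> levels [6 6 7 7 2]
Step 3: flows [2->0,2->1,2=3,2->4] -> levels [7 7 4 7 3]
Step 4: flows [0->2,1->2,3->2,2->4] -> levels [6 6 6 6 4]
Step 5: flows [0=2,1=2,2=3,2->4] -> levels [6 6 5 6 5]
Step 6: flows [0->2,1->2,3->2,2=4] -> levels [5 5 8 5 5]
Step 7: flows [2->0,2->1,2->3,2->4] -> levels [6 6 4 6 6]
Step 8: flows [0->2,1->2,3->2,4->2] -> levels [5 5 8 5 5]
  -> period-2 cycle (repeats step 6); tank 2 never drops to <=3
Tank 2 never reaches <=3 within 15 steps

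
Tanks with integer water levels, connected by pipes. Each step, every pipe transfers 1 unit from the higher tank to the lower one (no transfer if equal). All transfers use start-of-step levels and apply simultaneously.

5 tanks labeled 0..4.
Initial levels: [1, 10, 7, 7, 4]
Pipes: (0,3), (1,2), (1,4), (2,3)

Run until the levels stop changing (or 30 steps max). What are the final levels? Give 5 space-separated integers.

Step 1: flows [3->0,1->2,1->4,2=3] -> levels [2 8 8 6 5]
Step 2: flows [3->0,1=2,1->4,2->3] -> levels [3 7 7 6 6]
Step 3: flows [3->0,1=2,1->4,2->3] -> levels [4 6 6 6 7]
Step 4: flows [3->0,1=2,4->1,2=3] -> levels [5 7 6 5 6]
Step 5: flows [0=3,1->2,1->4,2->3] -> levels [5 5 6 6 7]
Step 6: flows [3->0,2->1,4->1,2=3] -> levels [6 7 5 5 6]
Step 7: flows [0->3,1->2,1->4,2=3] -> levels [5 5 6 6 7]
  -> period-2 cycle: step 7 state = step 5 state; never stabilizes
  -> state at step 30: (30-5) mod 2 = 1, same as step 6 -> [6 7 5 5 6]

Answer: 6 7 5 5 6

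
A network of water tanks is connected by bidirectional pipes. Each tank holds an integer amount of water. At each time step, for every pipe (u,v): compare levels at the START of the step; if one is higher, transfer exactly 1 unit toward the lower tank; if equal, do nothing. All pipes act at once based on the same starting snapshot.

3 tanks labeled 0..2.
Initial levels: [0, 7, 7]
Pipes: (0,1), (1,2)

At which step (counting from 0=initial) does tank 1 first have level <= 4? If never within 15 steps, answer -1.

Step 1: flows [1->0,1=2] -> levels [1 6 7]
Step 2: flows [1->0,2->1] -> levels [2 6 6]
Step 3: flows [1->0,1=2] -> levels [3 5 6]
Step 4: flows [1->0,2->1] -> levels [4 5 5]
Step 5: flows [1->0,1=2] -> levels [5 4 5]
Tank 1 first reaches <=4 at step 5

Answer: 5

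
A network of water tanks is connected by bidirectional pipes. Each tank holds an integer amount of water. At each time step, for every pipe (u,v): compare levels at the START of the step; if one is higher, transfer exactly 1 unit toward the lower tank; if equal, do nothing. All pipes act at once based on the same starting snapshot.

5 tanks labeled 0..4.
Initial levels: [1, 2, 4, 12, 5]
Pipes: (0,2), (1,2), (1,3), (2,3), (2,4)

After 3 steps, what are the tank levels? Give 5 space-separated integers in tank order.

Answer: 4 5 5 6 4

Derivation:
Step 1: flows [2->0,2->1,3->1,3->2,4->2] -> levels [2 4 4 10 4]
Step 2: flows [2->0,1=2,3->1,3->2,2=4] -> levels [3 5 4 8 4]
Step 3: flows [2->0,1->2,3->1,3->2,2=4] -> levels [4 5 5 6 4]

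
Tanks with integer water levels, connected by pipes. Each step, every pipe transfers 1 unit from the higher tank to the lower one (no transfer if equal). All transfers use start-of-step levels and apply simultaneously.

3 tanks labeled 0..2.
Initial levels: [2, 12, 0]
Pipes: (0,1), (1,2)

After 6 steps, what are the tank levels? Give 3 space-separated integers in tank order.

Answer: 5 4 5

Derivation:
Step 1: flows [1->0,1->2] -> levels [3 10 1]
Step 2: flows [1->0,1->2] -> levels [4 8 2]
Step 3: flows [1->0,1->2] -> levels [5 6 3]
Step 4: flows [1->0,1->2] -> levels [6 4 4]
Step 5: flows [0->1,1=2] -> levels [5 5 4]
Step 6: flows [0=1,1->2] -> levels [5 4 5]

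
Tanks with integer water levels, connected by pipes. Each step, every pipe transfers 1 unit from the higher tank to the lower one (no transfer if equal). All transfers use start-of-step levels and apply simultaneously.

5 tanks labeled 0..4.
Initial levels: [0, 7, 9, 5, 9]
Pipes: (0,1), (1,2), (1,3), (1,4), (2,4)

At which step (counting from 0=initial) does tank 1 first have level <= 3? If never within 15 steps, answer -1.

Step 1: flows [1->0,2->1,1->3,4->1,2=4] -> levels [1 7 8 6 8]
Step 2: flows [1->0,2->1,1->3,4->1,2=4] -> levels [2 7 7 7 7]
Step 3: flows [1->0,1=2,1=3,1=4,2=4] -> levels [3 6 7 7 7]
Step 4: flows [1->0,2->1,3->1,4->1,2=4] -> levels [4 8 6 6 6]
Step 5: flows [1->0,1->2,1->3,1->4,2=4] -> levels [5 4 7 7 7]
Step 6: flows [0->1,2->1,3->1,4->1,2=4] -> levels [4 8 6 6 6]
  -> period-2 cycle (repeats step 4); tank 1 never drops to <=3
Tank 1 never reaches <=3 within 15 steps

Answer: -1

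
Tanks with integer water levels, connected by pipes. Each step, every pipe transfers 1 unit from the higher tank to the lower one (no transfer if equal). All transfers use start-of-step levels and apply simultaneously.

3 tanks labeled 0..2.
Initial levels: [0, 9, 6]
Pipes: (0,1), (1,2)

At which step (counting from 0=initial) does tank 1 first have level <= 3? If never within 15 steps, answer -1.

Step 1: flows [1->0,1->2] -> levels [1 7 7]
Step 2: flows [1->0,1=2] -> levels [2 6 7]
Step 3: flows [1->0,2->1] -> levels [3 6 6]
Step 4: flows [1->0,1=2] -> levels [4 5 6]
Step 5: flows [1->0,2->1] -> levels [5 5 5]
Step 6: flows [0=1,1=2] -> levels [5 5 5]
  -> stable; tank 1 stays at 5 > 3
Tank 1 never reaches <=3 within 15 steps

Answer: -1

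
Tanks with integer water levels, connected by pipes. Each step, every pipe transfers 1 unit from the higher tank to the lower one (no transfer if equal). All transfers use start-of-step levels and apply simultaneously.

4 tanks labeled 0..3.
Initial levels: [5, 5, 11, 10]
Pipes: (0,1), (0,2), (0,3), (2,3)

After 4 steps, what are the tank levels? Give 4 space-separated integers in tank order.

Step 1: flows [0=1,2->0,3->0,2->3] -> levels [7 5 9 10]
Step 2: flows [0->1,2->0,3->0,3->2] -> levels [8 6 9 8]
Step 3: flows [0->1,2->0,0=3,2->3] -> levels [8 7 7 9]
Step 4: flows [0->1,0->2,3->0,3->2] -> levels [7 8 9 7]

Answer: 7 8 9 7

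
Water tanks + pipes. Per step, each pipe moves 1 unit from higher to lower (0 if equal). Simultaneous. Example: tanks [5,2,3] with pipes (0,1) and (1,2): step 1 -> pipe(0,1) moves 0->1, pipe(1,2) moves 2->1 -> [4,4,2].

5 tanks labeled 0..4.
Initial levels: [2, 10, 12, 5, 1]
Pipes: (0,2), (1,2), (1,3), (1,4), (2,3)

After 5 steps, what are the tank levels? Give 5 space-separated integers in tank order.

Step 1: flows [2->0,2->1,1->3,1->4,2->3] -> levels [3 9 9 7 2]
Step 2: flows [2->0,1=2,1->3,1->4,2->3] -> levels [4 7 7 9 3]
Step 3: flows [2->0,1=2,3->1,1->4,3->2] -> levels [5 7 7 7 4]
Step 4: flows [2->0,1=2,1=3,1->4,2=3] -> levels [6 6 6 7 5]
Step 5: flows [0=2,1=2,3->1,1->4,3->2] -> levels [6 6 7 5 6]

Answer: 6 6 7 5 6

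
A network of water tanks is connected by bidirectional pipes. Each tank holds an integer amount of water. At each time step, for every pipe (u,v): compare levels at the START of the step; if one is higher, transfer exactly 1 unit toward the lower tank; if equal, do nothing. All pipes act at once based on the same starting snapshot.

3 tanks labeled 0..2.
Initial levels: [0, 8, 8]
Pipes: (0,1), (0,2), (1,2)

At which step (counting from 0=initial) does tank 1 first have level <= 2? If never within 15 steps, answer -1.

Answer: -1

Derivation:
Step 1: flows [1->0,2->0,1=2] -> levels [2 7 7]
Step 2: flows [1->0,2->0,1=2] -> levels [4 6 6]
Step 3: flows [1->0,2->0,1=2] -> levels [6 5 5]
Step 4: flows [0->1,0->2,1=2] -> levels [4 6 6]
  -> period-2 cycle (repeats step 2); tank 1 never drops to <=2
Tank 1 never reaches <=2 within 15 steps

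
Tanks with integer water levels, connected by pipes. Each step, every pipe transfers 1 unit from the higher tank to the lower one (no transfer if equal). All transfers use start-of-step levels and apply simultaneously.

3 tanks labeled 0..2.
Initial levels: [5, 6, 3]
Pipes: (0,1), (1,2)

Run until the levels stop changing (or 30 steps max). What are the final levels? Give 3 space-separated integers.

Answer: 4 6 4

Derivation:
Step 1: flows [1->0,1->2] -> levels [6 4 4]
Step 2: flows [0->1,1=2] -> levels [5 5 4]
Step 3: flows [0=1,1->2] -> levels [5 4 5]
Step 4: flows [0->1,2->1] -> levels [4 6 4]
Step 5: flows [1->0,1->2] -> levels [5 4 5]
  -> period-2 cycle: step 5 state = step 3 state; never stabilizes
  -> state at step 30: (30-3) mod 2 = 1, same as step 4 -> [4 6 4]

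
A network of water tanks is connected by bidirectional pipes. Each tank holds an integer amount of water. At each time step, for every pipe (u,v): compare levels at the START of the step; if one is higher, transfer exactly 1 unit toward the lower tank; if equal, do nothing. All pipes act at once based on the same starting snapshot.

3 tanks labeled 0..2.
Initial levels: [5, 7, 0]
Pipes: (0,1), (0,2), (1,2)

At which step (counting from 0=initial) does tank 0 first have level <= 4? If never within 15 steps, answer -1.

Answer: 2

Derivation:
Step 1: flows [1->0,0->2,1->2] -> levels [5 5 2]
Step 2: flows [0=1,0->2,1->2] -> levels [4 4 4]
Tank 0 first reaches <=4 at step 2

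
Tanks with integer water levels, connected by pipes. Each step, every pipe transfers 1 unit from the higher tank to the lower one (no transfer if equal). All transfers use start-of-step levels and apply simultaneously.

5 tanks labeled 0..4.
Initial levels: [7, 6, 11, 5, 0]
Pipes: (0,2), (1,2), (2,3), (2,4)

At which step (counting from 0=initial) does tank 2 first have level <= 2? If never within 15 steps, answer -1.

Answer: -1

Derivation:
Step 1: flows [2->0,2->1,2->3,2->4] -> levels [8 7 7 6 1]
Step 2: flows [0->2,1=2,2->3,2->4] -> levels [7 7 6 7 2]
Step 3: flows [0->2,1->2,3->2,2->4] -> levels [6 6 8 6 3]
Step 4: flows [2->0,2->1,2->3,2->4] -> levels [7 7 4 7 4]
Step 5: flows [0->2,1->2,3->2,2=4] -> levels [6 6 7 6 4]
Step 6: flows [2->0,2->1,2->3,2->4] -> levels [7 7 3 7 5]
Step 7: flows [0->2,1->2,3->2,4->2] -> levels [6 6 7 6 4]
  -> period-2 cycle (repeats step 5); tank 2 never drops to <=2
Tank 2 never reaches <=2 within 15 steps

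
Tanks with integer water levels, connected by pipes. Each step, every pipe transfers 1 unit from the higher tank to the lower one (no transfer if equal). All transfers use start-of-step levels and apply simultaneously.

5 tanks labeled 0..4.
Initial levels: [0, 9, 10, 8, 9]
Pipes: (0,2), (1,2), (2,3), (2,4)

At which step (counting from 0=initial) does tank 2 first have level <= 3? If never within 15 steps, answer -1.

Answer: -1

Derivation:
Step 1: flows [2->0,2->1,2->3,2->4] -> levels [1 10 6 9 10]
Step 2: flows [2->0,1->2,3->2,4->2] -> levels [2 9 8 8 9]
Step 3: flows [2->0,1->2,2=3,4->2] -> levels [3 8 9 8 8]
Step 4: flows [2->0,2->1,2->3,2->4] -> levels [4 9 5 9 9]
Step 5: flows [2->0,1->2,3->2,4->2] -> levels [5 8 7 8 8]
Step 6: flows [2->0,1->2,3->2,4->2] -> levels [6 7 9 7 7]
Step 7: flows [2->0,2->1,2->3,2->4] -> levels [7 8 5 8 8]
Step 8: flows [0->2,1->2,3->2,4->2] -> levels [6 7 9 7 7]
  -> period-2 cycle (repeats step 6); tank 2 never drops to <=3
Tank 2 never reaches <=3 within 15 steps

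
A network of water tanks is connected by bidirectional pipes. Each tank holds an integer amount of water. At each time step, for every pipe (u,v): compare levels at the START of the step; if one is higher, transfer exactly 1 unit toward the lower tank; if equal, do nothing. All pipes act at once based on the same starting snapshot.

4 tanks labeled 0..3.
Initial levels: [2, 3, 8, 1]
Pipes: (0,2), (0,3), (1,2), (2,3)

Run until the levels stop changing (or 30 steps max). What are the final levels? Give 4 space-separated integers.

Step 1: flows [2->0,0->3,2->1,2->3] -> levels [2 4 5 3]
Step 2: flows [2->0,3->0,2->1,2->3] -> levels [4 5 2 3]
Step 3: flows [0->2,0->3,1->2,3->2] -> levels [2 4 5 3]
  -> period-2 cycle: step 3 state = step 1 state; never stabilizes
  -> state at step 30: (30-1) mod 2 = 1, same as step 2 -> [4 5 2 3]

Answer: 4 5 2 3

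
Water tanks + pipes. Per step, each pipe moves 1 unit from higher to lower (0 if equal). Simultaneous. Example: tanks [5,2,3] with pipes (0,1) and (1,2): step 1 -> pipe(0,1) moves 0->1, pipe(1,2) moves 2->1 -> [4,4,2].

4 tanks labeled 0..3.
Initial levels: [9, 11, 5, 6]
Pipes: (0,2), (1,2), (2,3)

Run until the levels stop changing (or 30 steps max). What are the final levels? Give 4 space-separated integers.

Step 1: flows [0->2,1->2,3->2] -> levels [8 10 8 5]
Step 2: flows [0=2,1->2,2->3] -> levels [8 9 8 6]
Step 3: flows [0=2,1->2,2->3] -> levels [8 8 8 7]
Step 4: flows [0=2,1=2,2->3] -> levels [8 8 7 8]
Step 5: flows [0->2,1->2,3->2] -> levels [7 7 10 7]
Step 6: flows [2->0,2->1,2->3] -> levels [8 8 7 8]
  -> period-2 cycle: step 6 state = step 4 state; never stabilizes
  -> state at step 30: (30-4) mod 2 = 0, same as step 4 -> [8 8 7 8]

Answer: 8 8 7 8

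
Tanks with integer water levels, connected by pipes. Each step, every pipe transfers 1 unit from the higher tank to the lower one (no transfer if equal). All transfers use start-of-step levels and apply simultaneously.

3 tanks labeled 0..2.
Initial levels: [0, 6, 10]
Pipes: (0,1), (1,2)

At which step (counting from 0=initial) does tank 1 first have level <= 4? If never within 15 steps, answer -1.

Step 1: flows [1->0,2->1] -> levels [1 6 9]
Step 2: flows [1->0,2->1] -> levels [2 6 8]
Step 3: flows [1->0,2->1] -> levels [3 6 7]
Step 4: flows [1->0,2->1] -> levels [4 6 6]
Step 5: flows [1->0,1=2] -> levels [5 5 6]
Step 6: flows [0=1,2->1] -> levels [5 6 5]
Step 7: flows [1->0,1->2] -> levels [6 4 6]
Tank 1 first reaches <=4 at step 7

Answer: 7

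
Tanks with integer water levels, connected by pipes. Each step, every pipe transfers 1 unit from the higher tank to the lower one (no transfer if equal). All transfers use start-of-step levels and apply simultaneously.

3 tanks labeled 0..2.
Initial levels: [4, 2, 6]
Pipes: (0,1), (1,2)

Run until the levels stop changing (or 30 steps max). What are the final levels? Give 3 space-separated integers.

Answer: 4 4 4

Derivation:
Step 1: flows [0->1,2->1] -> levels [3 4 5]
Step 2: flows [1->0,2->1] -> levels [4 4 4]
Step 3: flows [0=1,1=2] -> levels [4 4 4]
  -> stable (no change)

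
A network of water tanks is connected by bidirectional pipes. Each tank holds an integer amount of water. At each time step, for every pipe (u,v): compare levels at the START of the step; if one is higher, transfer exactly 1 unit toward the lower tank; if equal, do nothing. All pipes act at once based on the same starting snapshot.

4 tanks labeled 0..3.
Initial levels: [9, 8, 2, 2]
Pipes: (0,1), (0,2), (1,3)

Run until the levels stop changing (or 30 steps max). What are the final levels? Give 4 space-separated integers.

Step 1: flows [0->1,0->2,1->3] -> levels [7 8 3 3]
Step 2: flows [1->0,0->2,1->3] -> levels [7 6 4 4]
Step 3: flows [0->1,0->2,1->3] -> levels [5 6 5 5]
Step 4: flows [1->0,0=2,1->3] -> levels [6 4 5 6]
Step 5: flows [0->1,0->2,3->1] -> levels [4 6 6 5]
Step 6: flows [1->0,2->0,1->3] -> levels [6 4 5 6]
  -> period-2 cycle: step 6 state = step 4 state; never stabilizes
  -> state at step 30: (30-4) mod 2 = 0, same as step 4 -> [6 4 5 6]

Answer: 6 4 5 6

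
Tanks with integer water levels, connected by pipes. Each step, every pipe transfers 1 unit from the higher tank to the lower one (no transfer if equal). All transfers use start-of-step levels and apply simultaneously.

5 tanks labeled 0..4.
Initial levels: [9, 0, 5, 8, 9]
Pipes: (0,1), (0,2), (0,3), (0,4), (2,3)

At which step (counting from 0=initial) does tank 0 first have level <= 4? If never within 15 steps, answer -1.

Answer: 7

Derivation:
Step 1: flows [0->1,0->2,0->3,0=4,3->2] -> levels [6 1 7 8 9]
Step 2: flows [0->1,2->0,3->0,4->0,3->2] -> levels [8 2 7 6 8]
Step 3: flows [0->1,0->2,0->3,0=4,2->3] -> levels [5 3 7 8 8]
Step 4: flows [0->1,2->0,3->0,4->0,3->2] -> levels [7 4 7 6 7]
Step 5: flows [0->1,0=2,0->3,0=4,2->3] -> levels [5 5 6 8 7]
Step 6: flows [0=1,2->0,3->0,4->0,3->2] -> levels [8 5 6 6 6]
Step 7: flows [0->1,0->2,0->3,0->4,2=3] -> levels [4 6 7 7 7]
Tank 0 first reaches <=4 at step 7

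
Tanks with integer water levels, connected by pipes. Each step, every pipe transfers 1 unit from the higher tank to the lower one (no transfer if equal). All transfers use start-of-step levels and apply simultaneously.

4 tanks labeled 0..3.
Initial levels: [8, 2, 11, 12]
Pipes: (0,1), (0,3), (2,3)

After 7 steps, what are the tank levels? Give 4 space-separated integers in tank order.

Answer: 8 8 8 9

Derivation:
Step 1: flows [0->1,3->0,3->2] -> levels [8 3 12 10]
Step 2: flows [0->1,3->0,2->3] -> levels [8 4 11 10]
Step 3: flows [0->1,3->0,2->3] -> levels [8 5 10 10]
Step 4: flows [0->1,3->0,2=3] -> levels [8 6 10 9]
Step 5: flows [0->1,3->0,2->3] -> levels [8 7 9 9]
Step 6: flows [0->1,3->0,2=3] -> levels [8 8 9 8]
Step 7: flows [0=1,0=3,2->3] -> levels [8 8 8 9]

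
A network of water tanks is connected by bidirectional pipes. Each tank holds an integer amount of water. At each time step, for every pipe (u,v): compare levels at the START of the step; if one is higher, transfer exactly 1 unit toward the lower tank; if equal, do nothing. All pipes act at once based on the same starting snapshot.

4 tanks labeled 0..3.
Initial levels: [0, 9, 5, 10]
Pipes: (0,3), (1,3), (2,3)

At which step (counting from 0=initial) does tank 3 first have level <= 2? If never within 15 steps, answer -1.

Step 1: flows [3->0,3->1,3->2] -> levels [1 10 6 7]
Step 2: flows [3->0,1->3,3->2] -> levels [2 9 7 6]
Step 3: flows [3->0,1->3,2->3] -> levels [3 8 6 7]
Step 4: flows [3->0,1->3,3->2] -> levels [4 7 7 6]
Step 5: flows [3->0,1->3,2->3] -> levels [5 6 6 7]
Step 6: flows [3->0,3->1,3->2] -> levels [6 7 7 4]
Step 7: flows [0->3,1->3,2->3] -> levels [5 6 6 7]
  -> period-2 cycle (repeats step 5); tank 3 never drops to <=2
Tank 3 never reaches <=2 within 15 steps

Answer: -1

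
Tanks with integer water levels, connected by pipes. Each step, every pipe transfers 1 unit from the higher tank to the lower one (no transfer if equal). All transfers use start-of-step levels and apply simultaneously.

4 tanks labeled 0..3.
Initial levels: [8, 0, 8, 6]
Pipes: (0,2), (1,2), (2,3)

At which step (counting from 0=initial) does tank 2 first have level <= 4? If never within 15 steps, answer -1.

Step 1: flows [0=2,2->1,2->3] -> levels [8 1 6 7]
Step 2: flows [0->2,2->1,3->2] -> levels [7 2 7 6]
Step 3: flows [0=2,2->1,2->3] -> levels [7 3 5 7]
Step 4: flows [0->2,2->1,3->2] -> levels [6 4 6 6]
Step 5: flows [0=2,2->1,2=3] -> levels [6 5 5 6]
Step 6: flows [0->2,1=2,3->2] -> levels [5 5 7 5]
Step 7: flows [2->0,2->1,2->3] -> levels [6 6 4 6]
Tank 2 first reaches <=4 at step 7

Answer: 7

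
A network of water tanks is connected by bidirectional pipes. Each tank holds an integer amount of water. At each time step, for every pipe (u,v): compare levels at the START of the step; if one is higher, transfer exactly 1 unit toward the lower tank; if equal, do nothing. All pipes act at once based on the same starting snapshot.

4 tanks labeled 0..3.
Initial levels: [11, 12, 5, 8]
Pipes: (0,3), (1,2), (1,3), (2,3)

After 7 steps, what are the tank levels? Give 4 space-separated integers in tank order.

Step 1: flows [0->3,1->2,1->3,3->2] -> levels [10 10 7 9]
Step 2: flows [0->3,1->2,1->3,3->2] -> levels [9 8 9 10]
Step 3: flows [3->0,2->1,3->1,3->2] -> levels [10 10 9 7]
Step 4: flows [0->3,1->2,1->3,2->3] -> levels [9 8 9 10]
  -> period-2 cycle: step 4 state = step 2 state
  -> state at step 7: (7-2) mod 2 = 1, same as step 3 -> [10 10 9 7]

Answer: 10 10 9 7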